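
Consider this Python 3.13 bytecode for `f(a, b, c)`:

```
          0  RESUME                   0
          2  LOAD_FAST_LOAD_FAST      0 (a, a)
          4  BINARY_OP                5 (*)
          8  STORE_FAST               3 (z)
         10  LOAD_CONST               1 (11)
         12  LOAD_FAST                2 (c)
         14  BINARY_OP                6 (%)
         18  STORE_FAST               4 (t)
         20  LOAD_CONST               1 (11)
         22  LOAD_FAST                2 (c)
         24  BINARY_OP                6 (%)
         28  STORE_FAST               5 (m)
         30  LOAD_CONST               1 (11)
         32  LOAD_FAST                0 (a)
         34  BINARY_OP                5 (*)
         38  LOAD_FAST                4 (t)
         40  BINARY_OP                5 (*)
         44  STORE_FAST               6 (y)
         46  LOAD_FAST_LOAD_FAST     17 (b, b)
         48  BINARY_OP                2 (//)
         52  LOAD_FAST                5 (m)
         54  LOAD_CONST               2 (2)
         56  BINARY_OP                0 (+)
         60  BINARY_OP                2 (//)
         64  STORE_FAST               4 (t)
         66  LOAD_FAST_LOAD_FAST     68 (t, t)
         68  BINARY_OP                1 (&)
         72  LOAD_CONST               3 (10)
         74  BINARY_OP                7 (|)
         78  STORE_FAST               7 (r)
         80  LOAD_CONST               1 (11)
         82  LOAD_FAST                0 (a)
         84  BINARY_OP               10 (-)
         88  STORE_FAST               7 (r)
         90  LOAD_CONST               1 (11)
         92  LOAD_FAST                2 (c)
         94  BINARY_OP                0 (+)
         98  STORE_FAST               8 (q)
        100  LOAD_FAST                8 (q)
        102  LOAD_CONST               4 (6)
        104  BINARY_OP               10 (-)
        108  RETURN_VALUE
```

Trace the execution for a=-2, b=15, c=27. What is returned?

LOAD_FAST_LOAD_FAST a,a → push -2,-2. Stack: [-2, -2]
BINARY_OP * → -2 * -2 = 4. Stack: [4]
STORE_FAST z → z=4. Stack: []
LOAD_CONST → push 11. Stack: [11]
LOAD_FAST c → push 27. Stack: [11, 27]
BINARY_OP % → 11 % 27 = 11. Stack: [11]
STORE_FAST t → t=11. Stack: []
LOAD_CONST → push 11. Stack: [11]
LOAD_FAST c → push 27. Stack: [11, 27]
BINARY_OP % → 11 % 27 = 11. Stack: [11]
STORE_FAST m → m=11. Stack: []
LOAD_CONST → push 11. Stack: [11]
LOAD_FAST a → push -2. Stack: [11, -2]
BINARY_OP * → 11 * -2 = -22. Stack: [-22]
LOAD_FAST t → push 11. Stack: [-22, 11]
BINARY_OP * → -22 * 11 = -242. Stack: [-242]
STORE_FAST y → y=-242. Stack: []
LOAD_FAST_LOAD_FAST b,b → push 15,15. Stack: [15, 15]
BINARY_OP // → 15 // 15 = 1. Stack: [1]
LOAD_FAST m → push 11. Stack: [1, 11]
LOAD_CONST → push 2. Stack: [1, 11, 2]
BINARY_OP + → 11 + 2 = 13. Stack: [1, 13]
BINARY_OP // → 1 // 13 = 0. Stack: [0]
STORE_FAST t → t=0. Stack: []
LOAD_FAST_LOAD_FAST t,t → push 0,0. Stack: [0, 0]
BINARY_OP & → 0 & 0 = 0. Stack: [0]
LOAD_CONST → push 10. Stack: [0, 10]
BINARY_OP | → 0 | 10 = 10. Stack: [10]
STORE_FAST r → r=10. Stack: []
LOAD_CONST → push 11. Stack: [11]
LOAD_FAST a → push -2. Stack: [11, -2]
BINARY_OP - → 11 - -2 = 13. Stack: [13]
STORE_FAST r → r=13. Stack: []
LOAD_CONST → push 11. Stack: [11]
LOAD_FAST c → push 27. Stack: [11, 27]
BINARY_OP + → 11 + 27 = 38. Stack: [38]
STORE_FAST q → q=38. Stack: []
LOAD_FAST q → push 38. Stack: [38]
LOAD_CONST → push 6. Stack: [38, 6]
BINARY_OP - → 38 - 6 = 32. Stack: [32]
RETURN_VALUE → return 32.

32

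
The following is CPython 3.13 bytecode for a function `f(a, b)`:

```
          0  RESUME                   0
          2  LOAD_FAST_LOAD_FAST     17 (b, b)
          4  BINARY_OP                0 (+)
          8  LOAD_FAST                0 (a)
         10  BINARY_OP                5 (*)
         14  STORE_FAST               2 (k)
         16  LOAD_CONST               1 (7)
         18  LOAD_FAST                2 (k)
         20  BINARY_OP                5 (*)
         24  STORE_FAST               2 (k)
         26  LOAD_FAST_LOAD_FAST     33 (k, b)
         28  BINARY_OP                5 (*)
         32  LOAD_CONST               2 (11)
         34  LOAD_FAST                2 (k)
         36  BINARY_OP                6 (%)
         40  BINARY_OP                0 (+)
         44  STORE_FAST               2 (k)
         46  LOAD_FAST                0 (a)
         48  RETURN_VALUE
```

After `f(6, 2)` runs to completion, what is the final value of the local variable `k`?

347

LOAD_FAST_LOAD_FAST b,b → push 2,2. Stack: [2, 2]
BINARY_OP + → 2 + 2 = 4. Stack: [4]
LOAD_FAST a → push 6. Stack: [4, 6]
BINARY_OP * → 4 * 6 = 24. Stack: [24]
STORE_FAST k → k=24. Stack: []
LOAD_CONST → push 7. Stack: [7]
LOAD_FAST k → push 24. Stack: [7, 24]
BINARY_OP * → 7 * 24 = 168. Stack: [168]
STORE_FAST k → k=168. Stack: []
LOAD_FAST_LOAD_FAST k,b → push 168,2. Stack: [168, 2]
BINARY_OP * → 168 * 2 = 336. Stack: [336]
LOAD_CONST → push 11. Stack: [336, 11]
LOAD_FAST k → push 168. Stack: [336, 11, 168]
BINARY_OP % → 11 % 168 = 11. Stack: [336, 11]
BINARY_OP + → 336 + 11 = 347. Stack: [347]
STORE_FAST k → k=347. Stack: []
LOAD_FAST a → push 6. Stack: [6]
RETURN_VALUE → return 6.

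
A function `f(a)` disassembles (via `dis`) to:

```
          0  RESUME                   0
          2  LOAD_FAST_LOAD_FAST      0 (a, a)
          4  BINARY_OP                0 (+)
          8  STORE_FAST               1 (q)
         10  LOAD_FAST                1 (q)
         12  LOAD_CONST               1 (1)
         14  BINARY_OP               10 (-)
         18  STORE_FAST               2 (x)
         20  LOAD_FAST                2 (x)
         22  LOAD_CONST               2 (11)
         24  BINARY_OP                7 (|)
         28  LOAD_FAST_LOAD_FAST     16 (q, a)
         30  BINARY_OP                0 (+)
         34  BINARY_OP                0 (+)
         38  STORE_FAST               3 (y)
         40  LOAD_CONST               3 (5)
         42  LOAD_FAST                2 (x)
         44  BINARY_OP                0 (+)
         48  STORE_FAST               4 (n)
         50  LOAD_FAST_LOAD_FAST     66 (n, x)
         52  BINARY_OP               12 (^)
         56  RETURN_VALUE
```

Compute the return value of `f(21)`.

LOAD_FAST_LOAD_FAST a,a → push 21,21. Stack: [21, 21]
BINARY_OP + → 21 + 21 = 42. Stack: [42]
STORE_FAST q → q=42. Stack: []
LOAD_FAST q → push 42. Stack: [42]
LOAD_CONST → push 1. Stack: [42, 1]
BINARY_OP - → 42 - 1 = 41. Stack: [41]
STORE_FAST x → x=41. Stack: []
LOAD_FAST x → push 41. Stack: [41]
LOAD_CONST → push 11. Stack: [41, 11]
BINARY_OP | → 41 | 11 = 43. Stack: [43]
LOAD_FAST_LOAD_FAST q,a → push 42,21. Stack: [43, 42, 21]
BINARY_OP + → 42 + 21 = 63. Stack: [43, 63]
BINARY_OP + → 43 + 63 = 106. Stack: [106]
STORE_FAST y → y=106. Stack: []
LOAD_CONST → push 5. Stack: [5]
LOAD_FAST x → push 41. Stack: [5, 41]
BINARY_OP + → 5 + 41 = 46. Stack: [46]
STORE_FAST n → n=46. Stack: []
LOAD_FAST_LOAD_FAST n,x → push 46,41. Stack: [46, 41]
BINARY_OP ^ → 46 ^ 41 = 7. Stack: [7]
RETURN_VALUE → return 7.

7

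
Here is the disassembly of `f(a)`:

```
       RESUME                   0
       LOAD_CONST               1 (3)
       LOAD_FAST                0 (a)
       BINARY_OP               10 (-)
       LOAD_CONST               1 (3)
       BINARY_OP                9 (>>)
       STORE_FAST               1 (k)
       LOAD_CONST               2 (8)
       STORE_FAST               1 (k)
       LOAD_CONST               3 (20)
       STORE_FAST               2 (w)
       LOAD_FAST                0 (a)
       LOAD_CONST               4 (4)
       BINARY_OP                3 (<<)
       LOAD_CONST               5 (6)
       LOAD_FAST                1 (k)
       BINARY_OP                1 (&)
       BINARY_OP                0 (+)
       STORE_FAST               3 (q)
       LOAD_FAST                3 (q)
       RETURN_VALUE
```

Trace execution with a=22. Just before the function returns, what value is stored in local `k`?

LOAD_CONST → push 3. Stack: [3]
LOAD_FAST a → push 22. Stack: [3, 22]
BINARY_OP - → 3 - 22 = -19. Stack: [-19]
LOAD_CONST → push 3. Stack: [-19, 3]
BINARY_OP >> → -19 >> 3 = -3. Stack: [-3]
STORE_FAST k → k=-3. Stack: []
LOAD_CONST → push 8. Stack: [8]
STORE_FAST k → k=8. Stack: []
LOAD_CONST → push 20. Stack: [20]
STORE_FAST w → w=20. Stack: []
LOAD_FAST a → push 22. Stack: [22]
LOAD_CONST → push 4. Stack: [22, 4]
BINARY_OP << → 22 << 4 = 352. Stack: [352]
LOAD_CONST → push 6. Stack: [352, 6]
LOAD_FAST k → push 8. Stack: [352, 6, 8]
BINARY_OP & → 6 & 8 = 0. Stack: [352, 0]
BINARY_OP + → 352 + 0 = 352. Stack: [352]
STORE_FAST q → q=352. Stack: []
LOAD_FAST q → push 352. Stack: [352]
RETURN_VALUE → return 352.

8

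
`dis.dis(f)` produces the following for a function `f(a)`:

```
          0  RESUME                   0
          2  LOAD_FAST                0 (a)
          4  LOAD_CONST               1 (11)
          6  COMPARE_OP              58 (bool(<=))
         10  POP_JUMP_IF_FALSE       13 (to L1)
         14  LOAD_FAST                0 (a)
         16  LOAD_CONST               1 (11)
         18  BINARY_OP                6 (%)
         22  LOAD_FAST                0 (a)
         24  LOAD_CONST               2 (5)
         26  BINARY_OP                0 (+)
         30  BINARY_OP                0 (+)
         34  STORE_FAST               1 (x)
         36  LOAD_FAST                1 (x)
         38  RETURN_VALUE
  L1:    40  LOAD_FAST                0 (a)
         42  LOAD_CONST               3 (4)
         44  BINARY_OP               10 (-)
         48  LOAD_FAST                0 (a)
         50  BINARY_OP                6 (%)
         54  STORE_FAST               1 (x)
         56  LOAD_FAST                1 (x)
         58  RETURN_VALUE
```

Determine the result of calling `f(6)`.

17

LOAD_FAST a → push 6. Stack: [6]
LOAD_CONST → push 11. Stack: [6, 11]
COMPARE_OP bool(<=) → 6 vs 11 = True. Stack: [True]
POP_JUMP_IF_FALSE → pop True; no jump. Stack: []
LOAD_FAST a → push 6. Stack: [6]
LOAD_CONST → push 11. Stack: [6, 11]
BINARY_OP % → 6 % 11 = 6. Stack: [6]
LOAD_FAST a → push 6. Stack: [6, 6]
LOAD_CONST → push 5. Stack: [6, 6, 5]
BINARY_OP + → 6 + 5 = 11. Stack: [6, 11]
BINARY_OP + → 6 + 11 = 17. Stack: [17]
STORE_FAST x → x=17. Stack: []
LOAD_FAST x → push 17. Stack: [17]
RETURN_VALUE → return 17.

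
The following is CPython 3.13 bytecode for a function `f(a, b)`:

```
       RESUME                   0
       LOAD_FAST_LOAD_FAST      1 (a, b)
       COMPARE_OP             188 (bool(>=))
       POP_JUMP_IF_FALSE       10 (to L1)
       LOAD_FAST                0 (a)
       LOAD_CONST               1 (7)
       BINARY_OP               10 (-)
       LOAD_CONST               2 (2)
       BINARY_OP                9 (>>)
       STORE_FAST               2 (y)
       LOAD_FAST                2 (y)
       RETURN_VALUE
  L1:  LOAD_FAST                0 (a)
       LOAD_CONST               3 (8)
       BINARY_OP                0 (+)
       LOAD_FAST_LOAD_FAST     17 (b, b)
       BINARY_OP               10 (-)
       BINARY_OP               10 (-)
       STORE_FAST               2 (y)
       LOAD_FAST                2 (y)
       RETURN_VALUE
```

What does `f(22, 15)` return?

3

LOAD_FAST_LOAD_FAST a,b → push 22,15. Stack: [22, 15]
COMPARE_OP bool(>=) → 22 vs 15 = True. Stack: [True]
POP_JUMP_IF_FALSE → pop True; no jump. Stack: []
LOAD_FAST a → push 22. Stack: [22]
LOAD_CONST → push 7. Stack: [22, 7]
BINARY_OP - → 22 - 7 = 15. Stack: [15]
LOAD_CONST → push 2. Stack: [15, 2]
BINARY_OP >> → 15 >> 2 = 3. Stack: [3]
STORE_FAST y → y=3. Stack: []
LOAD_FAST y → push 3. Stack: [3]
RETURN_VALUE → return 3.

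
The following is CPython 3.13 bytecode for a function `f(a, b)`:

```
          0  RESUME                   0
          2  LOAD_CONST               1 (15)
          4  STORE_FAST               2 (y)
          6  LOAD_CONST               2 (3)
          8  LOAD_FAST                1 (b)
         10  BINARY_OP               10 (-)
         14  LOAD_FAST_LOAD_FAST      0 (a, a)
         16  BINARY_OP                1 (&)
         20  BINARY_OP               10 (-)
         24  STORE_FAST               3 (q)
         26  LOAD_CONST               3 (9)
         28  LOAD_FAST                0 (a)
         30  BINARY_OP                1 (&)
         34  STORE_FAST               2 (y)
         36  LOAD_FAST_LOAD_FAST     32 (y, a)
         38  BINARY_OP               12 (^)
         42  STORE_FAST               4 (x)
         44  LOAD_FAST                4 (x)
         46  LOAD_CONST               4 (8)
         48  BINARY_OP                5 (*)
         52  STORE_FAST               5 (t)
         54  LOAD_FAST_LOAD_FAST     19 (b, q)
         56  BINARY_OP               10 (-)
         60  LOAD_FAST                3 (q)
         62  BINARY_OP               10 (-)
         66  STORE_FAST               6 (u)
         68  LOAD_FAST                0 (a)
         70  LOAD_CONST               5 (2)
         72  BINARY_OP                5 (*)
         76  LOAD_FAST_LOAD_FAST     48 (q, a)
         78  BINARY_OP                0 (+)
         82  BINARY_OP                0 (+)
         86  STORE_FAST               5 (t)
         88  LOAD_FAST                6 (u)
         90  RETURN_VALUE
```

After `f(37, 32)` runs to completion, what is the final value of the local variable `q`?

-66

LOAD_CONST → push 15. Stack: [15]
STORE_FAST y → y=15. Stack: []
LOAD_CONST → push 3. Stack: [3]
LOAD_FAST b → push 32. Stack: [3, 32]
BINARY_OP - → 3 - 32 = -29. Stack: [-29]
LOAD_FAST_LOAD_FAST a,a → push 37,37. Stack: [-29, 37, 37]
BINARY_OP & → 37 & 37 = 37. Stack: [-29, 37]
BINARY_OP - → -29 - 37 = -66. Stack: [-66]
STORE_FAST q → q=-66. Stack: []
LOAD_CONST → push 9. Stack: [9]
LOAD_FAST a → push 37. Stack: [9, 37]
BINARY_OP & → 9 & 37 = 1. Stack: [1]
STORE_FAST y → y=1. Stack: []
LOAD_FAST_LOAD_FAST y,a → push 1,37. Stack: [1, 37]
BINARY_OP ^ → 1 ^ 37 = 36. Stack: [36]
STORE_FAST x → x=36. Stack: []
LOAD_FAST x → push 36. Stack: [36]
LOAD_CONST → push 8. Stack: [36, 8]
BINARY_OP * → 36 * 8 = 288. Stack: [288]
STORE_FAST t → t=288. Stack: []
LOAD_FAST_LOAD_FAST b,q → push 32,-66. Stack: [32, -66]
BINARY_OP - → 32 - -66 = 98. Stack: [98]
LOAD_FAST q → push -66. Stack: [98, -66]
BINARY_OP - → 98 - -66 = 164. Stack: [164]
STORE_FAST u → u=164. Stack: []
LOAD_FAST a → push 37. Stack: [37]
LOAD_CONST → push 2. Stack: [37, 2]
BINARY_OP * → 37 * 2 = 74. Stack: [74]
LOAD_FAST_LOAD_FAST q,a → push -66,37. Stack: [74, -66, 37]
BINARY_OP + → -66 + 37 = -29. Stack: [74, -29]
BINARY_OP + → 74 + -29 = 45. Stack: [45]
STORE_FAST t → t=45. Stack: []
LOAD_FAST u → push 164. Stack: [164]
RETURN_VALUE → return 164.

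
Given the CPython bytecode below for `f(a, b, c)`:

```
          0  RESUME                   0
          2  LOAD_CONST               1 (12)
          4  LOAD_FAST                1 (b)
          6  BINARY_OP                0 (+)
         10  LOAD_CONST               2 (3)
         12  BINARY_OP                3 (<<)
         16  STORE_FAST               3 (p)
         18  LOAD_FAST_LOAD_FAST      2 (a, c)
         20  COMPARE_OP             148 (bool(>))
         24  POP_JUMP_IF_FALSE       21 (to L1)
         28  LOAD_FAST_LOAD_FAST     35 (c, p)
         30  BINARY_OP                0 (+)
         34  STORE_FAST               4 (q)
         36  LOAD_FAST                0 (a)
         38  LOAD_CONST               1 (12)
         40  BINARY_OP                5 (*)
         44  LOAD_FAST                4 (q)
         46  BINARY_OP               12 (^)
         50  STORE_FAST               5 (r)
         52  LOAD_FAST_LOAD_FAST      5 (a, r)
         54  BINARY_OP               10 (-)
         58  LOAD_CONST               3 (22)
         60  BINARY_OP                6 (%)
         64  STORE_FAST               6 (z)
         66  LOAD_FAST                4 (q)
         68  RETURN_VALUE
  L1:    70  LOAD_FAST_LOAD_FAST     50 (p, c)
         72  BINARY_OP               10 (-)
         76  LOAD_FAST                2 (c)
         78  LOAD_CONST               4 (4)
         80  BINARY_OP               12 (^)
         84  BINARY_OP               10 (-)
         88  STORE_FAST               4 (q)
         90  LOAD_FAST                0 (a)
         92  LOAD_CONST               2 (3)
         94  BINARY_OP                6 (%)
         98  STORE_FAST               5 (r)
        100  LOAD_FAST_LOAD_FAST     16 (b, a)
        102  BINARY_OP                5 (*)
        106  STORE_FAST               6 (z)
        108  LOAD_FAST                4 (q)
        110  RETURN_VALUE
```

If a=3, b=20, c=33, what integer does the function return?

186

LOAD_CONST → push 12. Stack: [12]
LOAD_FAST b → push 20. Stack: [12, 20]
BINARY_OP + → 12 + 20 = 32. Stack: [32]
LOAD_CONST → push 3. Stack: [32, 3]
BINARY_OP << → 32 << 3 = 256. Stack: [256]
STORE_FAST p → p=256. Stack: []
LOAD_FAST_LOAD_FAST a,c → push 3,33. Stack: [3, 33]
COMPARE_OP bool(>) → 3 vs 33 = False. Stack: [False]
POP_JUMP_IF_FALSE → pop False; jump. Stack: []
LOAD_FAST_LOAD_FAST p,c → push 256,33. Stack: [256, 33]
BINARY_OP - → 256 - 33 = 223. Stack: [223]
LOAD_FAST c → push 33. Stack: [223, 33]
LOAD_CONST → push 4. Stack: [223, 33, 4]
BINARY_OP ^ → 33 ^ 4 = 37. Stack: [223, 37]
BINARY_OP - → 223 - 37 = 186. Stack: [186]
STORE_FAST q → q=186. Stack: []
LOAD_FAST a → push 3. Stack: [3]
LOAD_CONST → push 3. Stack: [3, 3]
BINARY_OP % → 3 % 3 = 0. Stack: [0]
STORE_FAST r → r=0. Stack: []
LOAD_FAST_LOAD_FAST b,a → push 20,3. Stack: [20, 3]
BINARY_OP * → 20 * 3 = 60. Stack: [60]
STORE_FAST z → z=60. Stack: []
LOAD_FAST q → push 186. Stack: [186]
RETURN_VALUE → return 186.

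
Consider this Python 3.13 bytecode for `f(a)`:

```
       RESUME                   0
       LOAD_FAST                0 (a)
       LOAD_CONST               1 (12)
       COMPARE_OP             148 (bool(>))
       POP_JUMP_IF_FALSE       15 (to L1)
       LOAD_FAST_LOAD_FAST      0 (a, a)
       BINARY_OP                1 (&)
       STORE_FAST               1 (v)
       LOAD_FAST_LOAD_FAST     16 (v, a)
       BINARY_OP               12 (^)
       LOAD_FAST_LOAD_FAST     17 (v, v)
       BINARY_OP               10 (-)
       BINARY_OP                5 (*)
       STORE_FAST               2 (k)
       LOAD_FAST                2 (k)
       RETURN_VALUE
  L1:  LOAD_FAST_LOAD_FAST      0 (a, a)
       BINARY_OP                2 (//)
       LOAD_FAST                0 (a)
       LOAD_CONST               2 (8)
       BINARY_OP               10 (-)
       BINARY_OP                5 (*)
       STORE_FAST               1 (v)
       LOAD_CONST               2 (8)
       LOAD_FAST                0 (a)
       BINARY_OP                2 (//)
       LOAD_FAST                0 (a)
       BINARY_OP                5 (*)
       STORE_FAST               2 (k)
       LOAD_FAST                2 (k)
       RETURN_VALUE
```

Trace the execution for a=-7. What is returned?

LOAD_FAST a → push -7. Stack: [-7]
LOAD_CONST → push 12. Stack: [-7, 12]
COMPARE_OP bool(>) → -7 vs 12 = False. Stack: [False]
POP_JUMP_IF_FALSE → pop False; jump. Stack: []
LOAD_FAST_LOAD_FAST a,a → push -7,-7. Stack: [-7, -7]
BINARY_OP // → -7 // -7 = 1. Stack: [1]
LOAD_FAST a → push -7. Stack: [1, -7]
LOAD_CONST → push 8. Stack: [1, -7, 8]
BINARY_OP - → -7 - 8 = -15. Stack: [1, -15]
BINARY_OP * → 1 * -15 = -15. Stack: [-15]
STORE_FAST v → v=-15. Stack: []
LOAD_CONST → push 8. Stack: [8]
LOAD_FAST a → push -7. Stack: [8, -7]
BINARY_OP // → 8 // -7 = -2. Stack: [-2]
LOAD_FAST a → push -7. Stack: [-2, -7]
BINARY_OP * → -2 * -7 = 14. Stack: [14]
STORE_FAST k → k=14. Stack: []
LOAD_FAST k → push 14. Stack: [14]
RETURN_VALUE → return 14.

14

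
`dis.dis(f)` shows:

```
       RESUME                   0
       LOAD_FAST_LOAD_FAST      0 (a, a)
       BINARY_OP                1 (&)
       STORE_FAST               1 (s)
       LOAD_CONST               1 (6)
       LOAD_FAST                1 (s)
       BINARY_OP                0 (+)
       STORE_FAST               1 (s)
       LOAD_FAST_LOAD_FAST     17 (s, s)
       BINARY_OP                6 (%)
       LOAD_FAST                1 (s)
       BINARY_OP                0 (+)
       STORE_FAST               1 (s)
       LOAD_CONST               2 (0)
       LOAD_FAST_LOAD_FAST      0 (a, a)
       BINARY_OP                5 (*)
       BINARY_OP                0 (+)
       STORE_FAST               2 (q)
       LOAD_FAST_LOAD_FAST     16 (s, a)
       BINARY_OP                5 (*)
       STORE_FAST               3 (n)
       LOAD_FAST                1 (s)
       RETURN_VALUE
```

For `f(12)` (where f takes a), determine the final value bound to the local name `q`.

144

LOAD_FAST_LOAD_FAST a,a → push 12,12. Stack: [12, 12]
BINARY_OP & → 12 & 12 = 12. Stack: [12]
STORE_FAST s → s=12. Stack: []
LOAD_CONST → push 6. Stack: [6]
LOAD_FAST s → push 12. Stack: [6, 12]
BINARY_OP + → 6 + 12 = 18. Stack: [18]
STORE_FAST s → s=18. Stack: []
LOAD_FAST_LOAD_FAST s,s → push 18,18. Stack: [18, 18]
BINARY_OP % → 18 % 18 = 0. Stack: [0]
LOAD_FAST s → push 18. Stack: [0, 18]
BINARY_OP + → 0 + 18 = 18. Stack: [18]
STORE_FAST s → s=18. Stack: []
LOAD_CONST → push 0. Stack: [0]
LOAD_FAST_LOAD_FAST a,a → push 12,12. Stack: [0, 12, 12]
BINARY_OP * → 12 * 12 = 144. Stack: [0, 144]
BINARY_OP + → 0 + 144 = 144. Stack: [144]
STORE_FAST q → q=144. Stack: []
LOAD_FAST_LOAD_FAST s,a → push 18,12. Stack: [18, 12]
BINARY_OP * → 18 * 12 = 216. Stack: [216]
STORE_FAST n → n=216. Stack: []
LOAD_FAST s → push 18. Stack: [18]
RETURN_VALUE → return 18.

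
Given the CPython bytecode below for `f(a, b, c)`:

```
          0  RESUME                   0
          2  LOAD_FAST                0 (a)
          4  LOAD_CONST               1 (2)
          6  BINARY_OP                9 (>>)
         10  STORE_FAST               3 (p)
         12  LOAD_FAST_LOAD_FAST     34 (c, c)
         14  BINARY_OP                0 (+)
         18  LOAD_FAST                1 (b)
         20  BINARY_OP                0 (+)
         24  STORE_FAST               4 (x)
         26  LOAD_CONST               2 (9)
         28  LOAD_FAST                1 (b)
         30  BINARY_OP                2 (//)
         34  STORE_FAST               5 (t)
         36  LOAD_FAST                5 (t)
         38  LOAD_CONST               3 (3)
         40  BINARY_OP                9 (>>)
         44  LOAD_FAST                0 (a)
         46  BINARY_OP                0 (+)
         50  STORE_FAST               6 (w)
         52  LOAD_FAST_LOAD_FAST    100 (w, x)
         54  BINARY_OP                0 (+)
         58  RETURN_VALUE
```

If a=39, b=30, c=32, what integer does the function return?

133

LOAD_FAST a → push 39. Stack: [39]
LOAD_CONST → push 2. Stack: [39, 2]
BINARY_OP >> → 39 >> 2 = 9. Stack: [9]
STORE_FAST p → p=9. Stack: []
LOAD_FAST_LOAD_FAST c,c → push 32,32. Stack: [32, 32]
BINARY_OP + → 32 + 32 = 64. Stack: [64]
LOAD_FAST b → push 30. Stack: [64, 30]
BINARY_OP + → 64 + 30 = 94. Stack: [94]
STORE_FAST x → x=94. Stack: []
LOAD_CONST → push 9. Stack: [9]
LOAD_FAST b → push 30. Stack: [9, 30]
BINARY_OP // → 9 // 30 = 0. Stack: [0]
STORE_FAST t → t=0. Stack: []
LOAD_FAST t → push 0. Stack: [0]
LOAD_CONST → push 3. Stack: [0, 3]
BINARY_OP >> → 0 >> 3 = 0. Stack: [0]
LOAD_FAST a → push 39. Stack: [0, 39]
BINARY_OP + → 0 + 39 = 39. Stack: [39]
STORE_FAST w → w=39. Stack: []
LOAD_FAST_LOAD_FAST w,x → push 39,94. Stack: [39, 94]
BINARY_OP + → 39 + 94 = 133. Stack: [133]
RETURN_VALUE → return 133.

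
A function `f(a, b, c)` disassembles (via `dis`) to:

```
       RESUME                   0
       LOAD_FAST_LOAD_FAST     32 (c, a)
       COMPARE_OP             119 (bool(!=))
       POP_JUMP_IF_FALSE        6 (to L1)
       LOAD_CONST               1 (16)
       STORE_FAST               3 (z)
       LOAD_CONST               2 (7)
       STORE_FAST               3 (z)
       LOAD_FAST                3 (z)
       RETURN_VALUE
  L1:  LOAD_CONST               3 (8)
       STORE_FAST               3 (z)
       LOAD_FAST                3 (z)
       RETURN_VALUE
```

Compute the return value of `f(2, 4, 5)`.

LOAD_FAST_LOAD_FAST c,a → push 5,2. Stack: [5, 2]
COMPARE_OP bool(!=) → 5 vs 2 = True. Stack: [True]
POP_JUMP_IF_FALSE → pop True; no jump. Stack: []
LOAD_CONST → push 16. Stack: [16]
STORE_FAST z → z=16. Stack: []
LOAD_CONST → push 7. Stack: [7]
STORE_FAST z → z=7. Stack: []
LOAD_FAST z → push 7. Stack: [7]
RETURN_VALUE → return 7.

7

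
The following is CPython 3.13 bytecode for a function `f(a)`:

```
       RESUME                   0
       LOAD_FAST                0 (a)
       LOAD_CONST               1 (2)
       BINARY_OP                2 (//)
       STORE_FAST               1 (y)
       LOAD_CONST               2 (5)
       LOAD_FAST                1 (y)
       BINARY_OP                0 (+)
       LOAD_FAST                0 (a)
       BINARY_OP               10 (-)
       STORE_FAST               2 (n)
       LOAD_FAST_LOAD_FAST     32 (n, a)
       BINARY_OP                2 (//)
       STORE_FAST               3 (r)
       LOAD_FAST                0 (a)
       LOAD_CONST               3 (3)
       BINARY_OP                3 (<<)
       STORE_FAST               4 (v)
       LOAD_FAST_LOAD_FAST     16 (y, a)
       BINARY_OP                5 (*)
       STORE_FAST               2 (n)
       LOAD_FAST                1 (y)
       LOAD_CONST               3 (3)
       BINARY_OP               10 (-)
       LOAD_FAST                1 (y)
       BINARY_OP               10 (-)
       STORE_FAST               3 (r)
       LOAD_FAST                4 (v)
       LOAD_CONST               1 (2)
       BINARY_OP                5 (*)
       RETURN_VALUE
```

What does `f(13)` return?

208

LOAD_FAST a → push 13. Stack: [13]
LOAD_CONST → push 2. Stack: [13, 2]
BINARY_OP // → 13 // 2 = 6. Stack: [6]
STORE_FAST y → y=6. Stack: []
LOAD_CONST → push 5. Stack: [5]
LOAD_FAST y → push 6. Stack: [5, 6]
BINARY_OP + → 5 + 6 = 11. Stack: [11]
LOAD_FAST a → push 13. Stack: [11, 13]
BINARY_OP - → 11 - 13 = -2. Stack: [-2]
STORE_FAST n → n=-2. Stack: []
LOAD_FAST_LOAD_FAST n,a → push -2,13. Stack: [-2, 13]
BINARY_OP // → -2 // 13 = -1. Stack: [-1]
STORE_FAST r → r=-1. Stack: []
LOAD_FAST a → push 13. Stack: [13]
LOAD_CONST → push 3. Stack: [13, 3]
BINARY_OP << → 13 << 3 = 104. Stack: [104]
STORE_FAST v → v=104. Stack: []
LOAD_FAST_LOAD_FAST y,a → push 6,13. Stack: [6, 13]
BINARY_OP * → 6 * 13 = 78. Stack: [78]
STORE_FAST n → n=78. Stack: []
LOAD_FAST y → push 6. Stack: [6]
LOAD_CONST → push 3. Stack: [6, 3]
BINARY_OP - → 6 - 3 = 3. Stack: [3]
LOAD_FAST y → push 6. Stack: [3, 6]
BINARY_OP - → 3 - 6 = -3. Stack: [-3]
STORE_FAST r → r=-3. Stack: []
LOAD_FAST v → push 104. Stack: [104]
LOAD_CONST → push 2. Stack: [104, 2]
BINARY_OP * → 104 * 2 = 208. Stack: [208]
RETURN_VALUE → return 208.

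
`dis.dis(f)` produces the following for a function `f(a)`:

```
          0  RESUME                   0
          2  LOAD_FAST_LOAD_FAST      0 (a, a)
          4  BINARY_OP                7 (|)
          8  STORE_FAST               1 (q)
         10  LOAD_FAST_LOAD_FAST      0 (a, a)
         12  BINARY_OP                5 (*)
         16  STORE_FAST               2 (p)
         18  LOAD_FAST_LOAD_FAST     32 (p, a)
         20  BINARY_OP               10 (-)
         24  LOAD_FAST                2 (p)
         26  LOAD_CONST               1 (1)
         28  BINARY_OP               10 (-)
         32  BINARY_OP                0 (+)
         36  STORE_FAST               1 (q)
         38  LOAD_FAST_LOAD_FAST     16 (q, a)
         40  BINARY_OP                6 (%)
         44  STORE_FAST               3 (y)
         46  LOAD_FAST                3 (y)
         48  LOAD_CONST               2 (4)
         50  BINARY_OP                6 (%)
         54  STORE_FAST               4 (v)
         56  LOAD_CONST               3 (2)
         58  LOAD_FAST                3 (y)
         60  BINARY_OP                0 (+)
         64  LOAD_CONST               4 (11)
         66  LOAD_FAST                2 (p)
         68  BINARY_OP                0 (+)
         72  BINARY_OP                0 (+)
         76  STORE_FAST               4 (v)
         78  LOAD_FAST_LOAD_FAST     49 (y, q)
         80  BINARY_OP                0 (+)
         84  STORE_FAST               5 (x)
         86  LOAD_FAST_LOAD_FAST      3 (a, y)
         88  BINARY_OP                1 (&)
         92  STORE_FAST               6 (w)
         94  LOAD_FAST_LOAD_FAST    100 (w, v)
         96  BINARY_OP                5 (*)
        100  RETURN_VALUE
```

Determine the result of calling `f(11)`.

LOAD_FAST_LOAD_FAST a,a → push 11,11. Stack: [11, 11]
BINARY_OP | → 11 | 11 = 11. Stack: [11]
STORE_FAST q → q=11. Stack: []
LOAD_FAST_LOAD_FAST a,a → push 11,11. Stack: [11, 11]
BINARY_OP * → 11 * 11 = 121. Stack: [121]
STORE_FAST p → p=121. Stack: []
LOAD_FAST_LOAD_FAST p,a → push 121,11. Stack: [121, 11]
BINARY_OP - → 121 - 11 = 110. Stack: [110]
LOAD_FAST p → push 121. Stack: [110, 121]
LOAD_CONST → push 1. Stack: [110, 121, 1]
BINARY_OP - → 121 - 1 = 120. Stack: [110, 120]
BINARY_OP + → 110 + 120 = 230. Stack: [230]
STORE_FAST q → q=230. Stack: []
LOAD_FAST_LOAD_FAST q,a → push 230,11. Stack: [230, 11]
BINARY_OP % → 230 % 11 = 10. Stack: [10]
STORE_FAST y → y=10. Stack: []
LOAD_FAST y → push 10. Stack: [10]
LOAD_CONST → push 4. Stack: [10, 4]
BINARY_OP % → 10 % 4 = 2. Stack: [2]
STORE_FAST v → v=2. Stack: []
LOAD_CONST → push 2. Stack: [2]
LOAD_FAST y → push 10. Stack: [2, 10]
BINARY_OP + → 2 + 10 = 12. Stack: [12]
LOAD_CONST → push 11. Stack: [12, 11]
LOAD_FAST p → push 121. Stack: [12, 11, 121]
BINARY_OP + → 11 + 121 = 132. Stack: [12, 132]
BINARY_OP + → 12 + 132 = 144. Stack: [144]
STORE_FAST v → v=144. Stack: []
LOAD_FAST_LOAD_FAST y,q → push 10,230. Stack: [10, 230]
BINARY_OP + → 10 + 230 = 240. Stack: [240]
STORE_FAST x → x=240. Stack: []
LOAD_FAST_LOAD_FAST a,y → push 11,10. Stack: [11, 10]
BINARY_OP & → 11 & 10 = 10. Stack: [10]
STORE_FAST w → w=10. Stack: []
LOAD_FAST_LOAD_FAST w,v → push 10,144. Stack: [10, 144]
BINARY_OP * → 10 * 144 = 1440. Stack: [1440]
RETURN_VALUE → return 1440.

1440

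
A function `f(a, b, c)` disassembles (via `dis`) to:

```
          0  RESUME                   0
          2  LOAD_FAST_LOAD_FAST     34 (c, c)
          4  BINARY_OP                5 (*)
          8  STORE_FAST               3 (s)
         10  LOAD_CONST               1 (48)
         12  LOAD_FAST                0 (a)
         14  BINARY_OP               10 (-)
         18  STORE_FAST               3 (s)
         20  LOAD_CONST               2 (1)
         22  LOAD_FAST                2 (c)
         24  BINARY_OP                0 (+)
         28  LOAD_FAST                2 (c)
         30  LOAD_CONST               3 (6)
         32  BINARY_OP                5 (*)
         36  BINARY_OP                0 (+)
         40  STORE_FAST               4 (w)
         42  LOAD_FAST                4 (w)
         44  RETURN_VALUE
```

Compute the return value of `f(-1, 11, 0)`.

LOAD_FAST_LOAD_FAST c,c → push 0,0. Stack: [0, 0]
BINARY_OP * → 0 * 0 = 0. Stack: [0]
STORE_FAST s → s=0. Stack: []
LOAD_CONST → push 48. Stack: [48]
LOAD_FAST a → push -1. Stack: [48, -1]
BINARY_OP - → 48 - -1 = 49. Stack: [49]
STORE_FAST s → s=49. Stack: []
LOAD_CONST → push 1. Stack: [1]
LOAD_FAST c → push 0. Stack: [1, 0]
BINARY_OP + → 1 + 0 = 1. Stack: [1]
LOAD_FAST c → push 0. Stack: [1, 0]
LOAD_CONST → push 6. Stack: [1, 0, 6]
BINARY_OP * → 0 * 6 = 0. Stack: [1, 0]
BINARY_OP + → 1 + 0 = 1. Stack: [1]
STORE_FAST w → w=1. Stack: []
LOAD_FAST w → push 1. Stack: [1]
RETURN_VALUE → return 1.

1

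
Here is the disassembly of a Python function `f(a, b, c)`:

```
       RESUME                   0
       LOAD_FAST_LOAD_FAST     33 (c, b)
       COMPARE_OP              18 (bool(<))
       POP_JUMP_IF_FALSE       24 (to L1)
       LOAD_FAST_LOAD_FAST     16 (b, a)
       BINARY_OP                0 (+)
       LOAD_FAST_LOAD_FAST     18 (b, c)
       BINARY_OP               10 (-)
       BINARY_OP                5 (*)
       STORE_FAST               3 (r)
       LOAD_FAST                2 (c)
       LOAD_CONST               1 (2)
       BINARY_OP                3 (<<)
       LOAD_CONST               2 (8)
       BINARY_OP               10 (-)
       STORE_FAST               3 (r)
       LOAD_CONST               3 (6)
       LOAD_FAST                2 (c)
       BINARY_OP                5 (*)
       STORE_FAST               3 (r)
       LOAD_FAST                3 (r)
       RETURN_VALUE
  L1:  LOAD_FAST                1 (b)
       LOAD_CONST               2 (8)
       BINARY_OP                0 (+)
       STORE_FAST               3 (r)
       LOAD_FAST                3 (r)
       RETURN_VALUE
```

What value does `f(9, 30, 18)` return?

LOAD_FAST_LOAD_FAST c,b → push 18,30. Stack: [18, 30]
COMPARE_OP bool(<) → 18 vs 30 = True. Stack: [True]
POP_JUMP_IF_FALSE → pop True; no jump. Stack: []
LOAD_FAST_LOAD_FAST b,a → push 30,9. Stack: [30, 9]
BINARY_OP + → 30 + 9 = 39. Stack: [39]
LOAD_FAST_LOAD_FAST b,c → push 30,18. Stack: [39, 30, 18]
BINARY_OP - → 30 - 18 = 12. Stack: [39, 12]
BINARY_OP * → 39 * 12 = 468. Stack: [468]
STORE_FAST r → r=468. Stack: []
LOAD_FAST c → push 18. Stack: [18]
LOAD_CONST → push 2. Stack: [18, 2]
BINARY_OP << → 18 << 2 = 72. Stack: [72]
LOAD_CONST → push 8. Stack: [72, 8]
BINARY_OP - → 72 - 8 = 64. Stack: [64]
STORE_FAST r → r=64. Stack: []
LOAD_CONST → push 6. Stack: [6]
LOAD_FAST c → push 18. Stack: [6, 18]
BINARY_OP * → 6 * 18 = 108. Stack: [108]
STORE_FAST r → r=108. Stack: []
LOAD_FAST r → push 108. Stack: [108]
RETURN_VALUE → return 108.

108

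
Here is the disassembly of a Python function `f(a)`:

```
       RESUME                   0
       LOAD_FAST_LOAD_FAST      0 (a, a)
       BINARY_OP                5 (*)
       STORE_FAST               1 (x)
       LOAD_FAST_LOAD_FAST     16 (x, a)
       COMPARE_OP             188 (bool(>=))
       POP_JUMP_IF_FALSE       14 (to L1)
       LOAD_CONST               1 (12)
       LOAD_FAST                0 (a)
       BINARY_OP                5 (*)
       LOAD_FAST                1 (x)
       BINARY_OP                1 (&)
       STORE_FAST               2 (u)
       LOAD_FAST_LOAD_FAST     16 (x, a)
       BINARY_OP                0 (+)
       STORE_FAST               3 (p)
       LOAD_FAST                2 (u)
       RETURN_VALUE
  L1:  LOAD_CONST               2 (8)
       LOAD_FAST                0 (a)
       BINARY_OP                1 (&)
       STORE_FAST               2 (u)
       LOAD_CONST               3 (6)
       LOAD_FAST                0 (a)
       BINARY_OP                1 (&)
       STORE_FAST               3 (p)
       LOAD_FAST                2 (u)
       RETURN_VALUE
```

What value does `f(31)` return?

LOAD_FAST_LOAD_FAST a,a → push 31,31. Stack: [31, 31]
BINARY_OP * → 31 * 31 = 961. Stack: [961]
STORE_FAST x → x=961. Stack: []
LOAD_FAST_LOAD_FAST x,a → push 961,31. Stack: [961, 31]
COMPARE_OP bool(>=) → 961 vs 31 = True. Stack: [True]
POP_JUMP_IF_FALSE → pop True; no jump. Stack: []
LOAD_CONST → push 12. Stack: [12]
LOAD_FAST a → push 31. Stack: [12, 31]
BINARY_OP * → 12 * 31 = 372. Stack: [372]
LOAD_FAST x → push 961. Stack: [372, 961]
BINARY_OP & → 372 & 961 = 320. Stack: [320]
STORE_FAST u → u=320. Stack: []
LOAD_FAST_LOAD_FAST x,a → push 961,31. Stack: [961, 31]
BINARY_OP + → 961 + 31 = 992. Stack: [992]
STORE_FAST p → p=992. Stack: []
LOAD_FAST u → push 320. Stack: [320]
RETURN_VALUE → return 320.

320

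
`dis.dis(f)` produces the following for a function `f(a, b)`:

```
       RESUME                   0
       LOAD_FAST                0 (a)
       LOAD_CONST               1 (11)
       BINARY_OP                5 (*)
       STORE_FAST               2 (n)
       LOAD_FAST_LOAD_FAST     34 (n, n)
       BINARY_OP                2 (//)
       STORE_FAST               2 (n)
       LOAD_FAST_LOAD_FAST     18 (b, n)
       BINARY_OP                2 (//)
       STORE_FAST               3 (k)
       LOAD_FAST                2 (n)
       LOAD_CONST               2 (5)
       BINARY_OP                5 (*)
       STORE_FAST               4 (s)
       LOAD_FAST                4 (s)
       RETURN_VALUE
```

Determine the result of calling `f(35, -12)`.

LOAD_FAST a → push 35. Stack: [35]
LOAD_CONST → push 11. Stack: [35, 11]
BINARY_OP * → 35 * 11 = 385. Stack: [385]
STORE_FAST n → n=385. Stack: []
LOAD_FAST_LOAD_FAST n,n → push 385,385. Stack: [385, 385]
BINARY_OP // → 385 // 385 = 1. Stack: [1]
STORE_FAST n → n=1. Stack: []
LOAD_FAST_LOAD_FAST b,n → push -12,1. Stack: [-12, 1]
BINARY_OP // → -12 // 1 = -12. Stack: [-12]
STORE_FAST k → k=-12. Stack: []
LOAD_FAST n → push 1. Stack: [1]
LOAD_CONST → push 5. Stack: [1, 5]
BINARY_OP * → 1 * 5 = 5. Stack: [5]
STORE_FAST s → s=5. Stack: []
LOAD_FAST s → push 5. Stack: [5]
RETURN_VALUE → return 5.

5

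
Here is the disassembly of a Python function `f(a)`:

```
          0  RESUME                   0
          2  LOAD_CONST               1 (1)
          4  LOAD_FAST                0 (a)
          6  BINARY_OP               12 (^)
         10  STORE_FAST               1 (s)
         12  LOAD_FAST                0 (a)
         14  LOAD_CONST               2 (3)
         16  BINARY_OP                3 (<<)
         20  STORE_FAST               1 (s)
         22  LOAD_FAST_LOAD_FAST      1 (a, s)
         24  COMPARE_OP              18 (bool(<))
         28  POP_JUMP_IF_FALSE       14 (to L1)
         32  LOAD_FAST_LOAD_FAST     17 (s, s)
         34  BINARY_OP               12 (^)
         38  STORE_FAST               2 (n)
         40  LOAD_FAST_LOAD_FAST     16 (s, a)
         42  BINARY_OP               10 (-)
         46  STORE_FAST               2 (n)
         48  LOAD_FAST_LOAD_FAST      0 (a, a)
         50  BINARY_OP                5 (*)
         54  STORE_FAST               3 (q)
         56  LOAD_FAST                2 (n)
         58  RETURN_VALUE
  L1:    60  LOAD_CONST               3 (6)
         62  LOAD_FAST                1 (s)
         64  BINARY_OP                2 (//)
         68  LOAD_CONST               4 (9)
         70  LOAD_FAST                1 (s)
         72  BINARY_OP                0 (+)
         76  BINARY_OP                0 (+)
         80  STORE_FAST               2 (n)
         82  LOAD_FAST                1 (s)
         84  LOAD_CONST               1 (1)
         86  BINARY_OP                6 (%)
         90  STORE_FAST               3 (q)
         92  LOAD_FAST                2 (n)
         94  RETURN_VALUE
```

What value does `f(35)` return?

245

LOAD_CONST → push 1. Stack: [1]
LOAD_FAST a → push 35. Stack: [1, 35]
BINARY_OP ^ → 1 ^ 35 = 34. Stack: [34]
STORE_FAST s → s=34. Stack: []
LOAD_FAST a → push 35. Stack: [35]
LOAD_CONST → push 3. Stack: [35, 3]
BINARY_OP << → 35 << 3 = 280. Stack: [280]
STORE_FAST s → s=280. Stack: []
LOAD_FAST_LOAD_FAST a,s → push 35,280. Stack: [35, 280]
COMPARE_OP bool(<) → 35 vs 280 = True. Stack: [True]
POP_JUMP_IF_FALSE → pop True; no jump. Stack: []
LOAD_FAST_LOAD_FAST s,s → push 280,280. Stack: [280, 280]
BINARY_OP ^ → 280 ^ 280 = 0. Stack: [0]
STORE_FAST n → n=0. Stack: []
LOAD_FAST_LOAD_FAST s,a → push 280,35. Stack: [280, 35]
BINARY_OP - → 280 - 35 = 245. Stack: [245]
STORE_FAST n → n=245. Stack: []
LOAD_FAST_LOAD_FAST a,a → push 35,35. Stack: [35, 35]
BINARY_OP * → 35 * 35 = 1225. Stack: [1225]
STORE_FAST q → q=1225. Stack: []
LOAD_FAST n → push 245. Stack: [245]
RETURN_VALUE → return 245.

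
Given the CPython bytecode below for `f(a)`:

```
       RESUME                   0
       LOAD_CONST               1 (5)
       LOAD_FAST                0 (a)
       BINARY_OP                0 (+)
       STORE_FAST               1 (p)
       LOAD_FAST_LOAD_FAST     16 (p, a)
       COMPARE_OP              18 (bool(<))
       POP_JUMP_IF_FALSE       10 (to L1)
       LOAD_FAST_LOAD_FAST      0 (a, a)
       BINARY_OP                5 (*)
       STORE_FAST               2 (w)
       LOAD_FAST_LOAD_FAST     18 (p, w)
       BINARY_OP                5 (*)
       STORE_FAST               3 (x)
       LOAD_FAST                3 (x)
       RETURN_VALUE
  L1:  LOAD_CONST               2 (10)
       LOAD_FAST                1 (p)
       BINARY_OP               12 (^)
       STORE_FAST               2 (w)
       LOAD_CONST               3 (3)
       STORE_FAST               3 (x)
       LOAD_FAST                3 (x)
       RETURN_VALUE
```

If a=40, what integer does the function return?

LOAD_CONST → push 5. Stack: [5]
LOAD_FAST a → push 40. Stack: [5, 40]
BINARY_OP + → 5 + 40 = 45. Stack: [45]
STORE_FAST p → p=45. Stack: []
LOAD_FAST_LOAD_FAST p,a → push 45,40. Stack: [45, 40]
COMPARE_OP bool(<) → 45 vs 40 = False. Stack: [False]
POP_JUMP_IF_FALSE → pop False; jump. Stack: []
LOAD_CONST → push 10. Stack: [10]
LOAD_FAST p → push 45. Stack: [10, 45]
BINARY_OP ^ → 10 ^ 45 = 39. Stack: [39]
STORE_FAST w → w=39. Stack: []
LOAD_CONST → push 3. Stack: [3]
STORE_FAST x → x=3. Stack: []
LOAD_FAST x → push 3. Stack: [3]
RETURN_VALUE → return 3.

3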